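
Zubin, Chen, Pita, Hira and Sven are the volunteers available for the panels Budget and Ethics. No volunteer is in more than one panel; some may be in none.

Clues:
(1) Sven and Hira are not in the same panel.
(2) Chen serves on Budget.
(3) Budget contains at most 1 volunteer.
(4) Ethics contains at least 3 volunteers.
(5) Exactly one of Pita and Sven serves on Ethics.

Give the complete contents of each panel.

Budget = {Chen}; Ethics = {Hira, Pita, Zubin}

From (2): Chen ∈ Budget.
(3): Budget already has 1, so the rest are out.
Suppose Zubin ∉ Ethics: no assignment then satisfies all the clues, so Zubin ∈ Ethics.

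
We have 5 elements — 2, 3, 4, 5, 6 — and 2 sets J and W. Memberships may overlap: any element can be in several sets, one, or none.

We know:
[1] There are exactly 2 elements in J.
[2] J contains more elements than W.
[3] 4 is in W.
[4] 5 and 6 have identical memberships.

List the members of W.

W = {4}

From (3): 4 ∈ W.
Suppose 2 ∈ W: no assignment then satisfies all the clues, so 2 ∉ W.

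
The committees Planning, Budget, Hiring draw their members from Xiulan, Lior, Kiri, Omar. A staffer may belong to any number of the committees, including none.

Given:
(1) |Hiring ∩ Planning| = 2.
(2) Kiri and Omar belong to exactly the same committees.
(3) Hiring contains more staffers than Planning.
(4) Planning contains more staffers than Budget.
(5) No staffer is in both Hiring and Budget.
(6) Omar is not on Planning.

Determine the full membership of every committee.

Planning = {Lior, Xiulan}; Budget = {}; Hiring = {Kiri, Lior, Omar, Xiulan}

From (6): Omar ∉ Planning.
(2): Kiri matches Omar: Kiri ∉ Planning.
Suppose Xiulan ∉ Planning: no assignment then satisfies all the clues, so Xiulan ∈ Planning.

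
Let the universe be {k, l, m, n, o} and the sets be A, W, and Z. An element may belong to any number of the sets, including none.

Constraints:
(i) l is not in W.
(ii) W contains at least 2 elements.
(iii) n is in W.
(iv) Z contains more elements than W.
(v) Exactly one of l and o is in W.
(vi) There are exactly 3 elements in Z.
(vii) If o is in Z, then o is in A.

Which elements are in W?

From (i): l ∉ W.
From (iii): n ∈ W.
(v) (exactly one): o ∈ W.
Suppose k ∈ W: no assignment then satisfies all the clues, so k ∉ W.

W = {n, o}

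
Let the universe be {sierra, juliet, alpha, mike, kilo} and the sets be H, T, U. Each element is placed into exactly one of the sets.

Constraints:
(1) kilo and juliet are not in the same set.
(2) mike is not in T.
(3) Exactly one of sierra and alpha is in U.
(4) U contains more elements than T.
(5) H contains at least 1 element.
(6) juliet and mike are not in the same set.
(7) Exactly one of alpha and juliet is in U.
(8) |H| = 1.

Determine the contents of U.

U = {alpha, kilo, mike}

From (2): mike ∉ T.
Suppose sierra ∈ U: no assignment then satisfies all the clues, so sierra ∉ U.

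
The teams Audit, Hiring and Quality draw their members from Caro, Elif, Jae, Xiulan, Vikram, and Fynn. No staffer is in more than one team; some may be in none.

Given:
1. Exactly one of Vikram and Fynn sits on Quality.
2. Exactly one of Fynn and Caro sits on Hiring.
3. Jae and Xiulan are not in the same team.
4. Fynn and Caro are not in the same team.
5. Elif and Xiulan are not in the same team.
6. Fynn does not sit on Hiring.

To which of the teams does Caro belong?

Caro: Hiring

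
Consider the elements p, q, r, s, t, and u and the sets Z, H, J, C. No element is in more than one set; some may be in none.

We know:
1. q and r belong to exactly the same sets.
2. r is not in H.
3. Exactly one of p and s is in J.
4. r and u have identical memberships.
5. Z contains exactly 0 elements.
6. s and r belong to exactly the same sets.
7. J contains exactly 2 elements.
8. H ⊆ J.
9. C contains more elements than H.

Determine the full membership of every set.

Z = {}; H = {}; J = {p, t}; C = {q, r, s, u}

From (2): r ∉ H.
(1): q matches r: q ∉ H.
(4): u matches r: u ∉ H.
(5): Z already has 0, so the rest are out.
(6): s matches r: s ∉ H.
Suppose p ∈ H: no assignment then satisfies all the clues, so p ∉ H.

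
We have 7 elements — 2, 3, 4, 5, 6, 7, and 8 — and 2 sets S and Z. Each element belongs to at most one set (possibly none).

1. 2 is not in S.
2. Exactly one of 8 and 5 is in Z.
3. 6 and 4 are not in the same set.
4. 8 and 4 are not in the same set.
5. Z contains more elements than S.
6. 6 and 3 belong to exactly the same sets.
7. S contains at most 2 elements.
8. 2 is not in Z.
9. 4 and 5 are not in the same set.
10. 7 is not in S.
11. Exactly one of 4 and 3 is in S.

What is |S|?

1

From (1): 2 ∉ S.
From (8): 2 ∉ Z.
From (10): 7 ∉ S.
Suppose 3 ∈ S: no assignment then satisfies all the clues, so 3 ∉ S.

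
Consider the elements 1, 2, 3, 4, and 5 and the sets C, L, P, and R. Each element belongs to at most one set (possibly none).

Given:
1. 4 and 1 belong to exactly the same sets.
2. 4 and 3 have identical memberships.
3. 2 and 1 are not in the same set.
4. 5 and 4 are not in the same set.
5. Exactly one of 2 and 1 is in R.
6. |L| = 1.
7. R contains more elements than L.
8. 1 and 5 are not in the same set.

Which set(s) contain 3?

3: R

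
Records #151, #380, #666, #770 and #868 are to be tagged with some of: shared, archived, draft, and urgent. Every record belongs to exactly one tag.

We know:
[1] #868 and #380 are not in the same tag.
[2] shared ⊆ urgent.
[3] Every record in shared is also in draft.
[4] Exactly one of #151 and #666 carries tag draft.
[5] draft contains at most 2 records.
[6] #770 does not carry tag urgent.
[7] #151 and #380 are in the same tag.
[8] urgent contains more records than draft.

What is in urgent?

urgent = {#151, #380}

From (6): #770 ∉ urgent.
(2) contrapositive: #770 ∉ shared.
Suppose #151 ∉ urgent: no assignment then satisfies all the clues, so #151 ∈ urgent.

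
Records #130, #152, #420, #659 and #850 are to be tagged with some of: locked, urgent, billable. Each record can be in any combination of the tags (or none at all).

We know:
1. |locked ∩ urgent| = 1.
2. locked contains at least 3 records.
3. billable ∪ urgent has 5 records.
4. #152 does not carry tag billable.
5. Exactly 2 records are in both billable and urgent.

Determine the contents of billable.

billable = {#130, #420, #659, #850}

From (4): #152 ∉ billable.
Suppose #130 ∉ billable: no assignment then satisfies all the clues, so #130 ∈ billable.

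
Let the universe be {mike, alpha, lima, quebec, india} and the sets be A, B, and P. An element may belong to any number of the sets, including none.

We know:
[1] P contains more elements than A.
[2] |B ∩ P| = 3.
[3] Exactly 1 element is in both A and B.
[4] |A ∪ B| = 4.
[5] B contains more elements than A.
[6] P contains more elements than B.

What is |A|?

2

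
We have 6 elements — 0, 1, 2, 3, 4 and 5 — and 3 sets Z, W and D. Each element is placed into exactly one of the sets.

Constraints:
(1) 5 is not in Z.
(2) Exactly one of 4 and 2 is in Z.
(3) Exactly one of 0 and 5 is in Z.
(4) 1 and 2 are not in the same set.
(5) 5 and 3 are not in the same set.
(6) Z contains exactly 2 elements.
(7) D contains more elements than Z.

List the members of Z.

Z = {0, 2}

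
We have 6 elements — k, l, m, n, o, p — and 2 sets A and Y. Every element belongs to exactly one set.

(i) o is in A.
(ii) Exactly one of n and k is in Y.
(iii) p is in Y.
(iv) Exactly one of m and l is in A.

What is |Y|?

3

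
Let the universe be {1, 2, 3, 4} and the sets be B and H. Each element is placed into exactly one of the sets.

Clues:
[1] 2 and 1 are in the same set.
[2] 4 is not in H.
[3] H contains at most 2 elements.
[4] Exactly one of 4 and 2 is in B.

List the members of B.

From (2): 4 ∉ H.
Only one set left: 4 ∈ B.
(4) (exactly one): 2 ∉ B.
Only one set left: 2 ∈ H.
(1): 1 matches 2: 1 ∉ B.
(1): 1 matches 2: 1 ∈ H.
(3): H already has 2, so the rest are out.
Only one set left: 3 ∈ B.

B = {3, 4}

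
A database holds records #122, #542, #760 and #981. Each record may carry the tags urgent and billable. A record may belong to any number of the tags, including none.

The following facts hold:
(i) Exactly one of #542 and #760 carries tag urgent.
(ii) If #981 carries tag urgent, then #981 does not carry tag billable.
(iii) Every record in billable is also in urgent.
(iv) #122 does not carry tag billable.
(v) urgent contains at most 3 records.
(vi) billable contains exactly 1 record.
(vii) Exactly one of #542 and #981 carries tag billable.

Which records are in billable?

billable = {#542}

From (iv): #122 ∉ billable.
Suppose #542 ∉ billable: no assignment then satisfies all the clues, so #542 ∈ billable.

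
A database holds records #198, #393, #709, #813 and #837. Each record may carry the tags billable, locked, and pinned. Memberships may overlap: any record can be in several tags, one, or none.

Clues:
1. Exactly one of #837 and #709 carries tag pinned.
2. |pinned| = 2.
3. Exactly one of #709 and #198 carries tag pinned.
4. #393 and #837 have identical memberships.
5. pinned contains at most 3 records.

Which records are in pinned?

pinned = {#709, #813}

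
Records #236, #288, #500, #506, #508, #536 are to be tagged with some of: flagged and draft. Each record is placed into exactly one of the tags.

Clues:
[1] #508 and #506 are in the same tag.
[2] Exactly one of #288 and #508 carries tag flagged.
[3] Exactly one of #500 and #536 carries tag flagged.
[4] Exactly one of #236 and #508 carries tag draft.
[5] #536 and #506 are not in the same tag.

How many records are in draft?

3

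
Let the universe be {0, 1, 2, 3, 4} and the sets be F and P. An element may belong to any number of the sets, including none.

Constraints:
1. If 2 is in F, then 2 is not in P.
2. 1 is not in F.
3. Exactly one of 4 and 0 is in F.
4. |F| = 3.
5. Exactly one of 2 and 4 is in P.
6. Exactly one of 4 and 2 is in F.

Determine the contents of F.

F = {0, 2, 3}

From (2): 1 ∉ F.
Suppose 0 ∉ F: no assignment then satisfies all the clues, so 0 ∈ F.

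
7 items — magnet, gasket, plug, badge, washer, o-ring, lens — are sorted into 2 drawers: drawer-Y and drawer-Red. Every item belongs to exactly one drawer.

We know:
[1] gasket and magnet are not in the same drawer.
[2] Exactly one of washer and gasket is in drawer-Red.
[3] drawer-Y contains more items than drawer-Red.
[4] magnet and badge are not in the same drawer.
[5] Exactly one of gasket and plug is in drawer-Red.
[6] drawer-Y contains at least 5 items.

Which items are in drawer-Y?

drawer-Y = {lens, magnet, o-ring, plug, washer}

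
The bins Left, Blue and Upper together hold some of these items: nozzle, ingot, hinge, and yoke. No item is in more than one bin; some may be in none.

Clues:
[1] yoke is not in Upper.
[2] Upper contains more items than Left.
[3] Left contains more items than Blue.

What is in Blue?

Blue = {}

From (1): yoke ∉ Upper.
Suppose nozzle ∈ Blue: no assignment then satisfies all the clues, so nozzle ∉ Blue.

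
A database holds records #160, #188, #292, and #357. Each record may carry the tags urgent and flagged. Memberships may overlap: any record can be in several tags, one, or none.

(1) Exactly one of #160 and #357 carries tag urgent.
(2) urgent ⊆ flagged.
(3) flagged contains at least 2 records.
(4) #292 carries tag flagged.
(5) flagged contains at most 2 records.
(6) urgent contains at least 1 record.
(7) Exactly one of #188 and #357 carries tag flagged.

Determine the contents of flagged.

flagged = {#292, #357}

From (4): #292 ∈ flagged.
Suppose #160 ∈ flagged: no assignment then satisfies all the clues, so #160 ∉ flagged.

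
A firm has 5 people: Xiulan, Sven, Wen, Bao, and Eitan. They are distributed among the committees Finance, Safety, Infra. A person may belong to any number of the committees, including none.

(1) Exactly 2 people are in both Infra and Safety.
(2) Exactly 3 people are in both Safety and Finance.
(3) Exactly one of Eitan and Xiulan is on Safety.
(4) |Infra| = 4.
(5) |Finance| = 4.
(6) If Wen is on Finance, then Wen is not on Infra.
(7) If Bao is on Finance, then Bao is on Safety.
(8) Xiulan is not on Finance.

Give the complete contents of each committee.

Finance = {Bao, Eitan, Sven, Wen}; Safety = {Bao, Eitan, Wen}; Infra = {Bao, Eitan, Sven, Xiulan}

From (8): Xiulan ∉ Finance.
(5): only 4 candidates remain for Finance, so all are in.
(6): Wen ∉ Infra.
(7): Bao ∈ Safety.
(4): only 4 candidates remain for Infra, so all are in.
Suppose Xiulan ∈ Safety: no assignment then satisfies all the clues, so Xiulan ∉ Safety.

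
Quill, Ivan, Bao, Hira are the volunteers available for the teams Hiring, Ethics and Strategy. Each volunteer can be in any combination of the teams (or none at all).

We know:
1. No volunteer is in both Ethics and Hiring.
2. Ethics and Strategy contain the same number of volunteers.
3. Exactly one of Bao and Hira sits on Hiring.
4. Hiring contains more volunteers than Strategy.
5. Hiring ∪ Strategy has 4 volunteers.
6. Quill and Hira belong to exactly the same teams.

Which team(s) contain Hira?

Hira: Hiring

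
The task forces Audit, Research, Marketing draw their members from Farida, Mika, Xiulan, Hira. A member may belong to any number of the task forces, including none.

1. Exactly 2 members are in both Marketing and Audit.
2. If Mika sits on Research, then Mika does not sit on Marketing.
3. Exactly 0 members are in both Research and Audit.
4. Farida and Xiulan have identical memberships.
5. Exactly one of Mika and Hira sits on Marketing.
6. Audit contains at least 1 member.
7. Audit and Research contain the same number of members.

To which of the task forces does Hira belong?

Hira: Marketing, Research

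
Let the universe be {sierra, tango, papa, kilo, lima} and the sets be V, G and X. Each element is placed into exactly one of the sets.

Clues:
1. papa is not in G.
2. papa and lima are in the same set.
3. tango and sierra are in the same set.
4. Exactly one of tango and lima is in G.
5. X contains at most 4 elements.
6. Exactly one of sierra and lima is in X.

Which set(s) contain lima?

From (1): papa ∉ G.
(2): lima matches papa: lima ∉ G.
(4) (exactly one): tango ∈ G.
(3): sierra matches tango: sierra ∉ V.
(3): sierra matches tango: sierra ∈ G.
(6) (exactly one): lima ∈ X.
(2): papa matches lima: papa ∉ V.
(2): papa matches lima: papa ∈ X.

lima: X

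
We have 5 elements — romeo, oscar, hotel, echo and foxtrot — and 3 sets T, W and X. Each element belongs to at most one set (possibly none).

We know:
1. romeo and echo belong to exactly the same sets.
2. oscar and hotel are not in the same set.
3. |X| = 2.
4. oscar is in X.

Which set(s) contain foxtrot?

foxtrot: X

From (4): oscar ∈ X.
(2): hotel ∉ X.
Suppose foxtrot ∈ T: no assignment then satisfies all the clues, so foxtrot ∉ T.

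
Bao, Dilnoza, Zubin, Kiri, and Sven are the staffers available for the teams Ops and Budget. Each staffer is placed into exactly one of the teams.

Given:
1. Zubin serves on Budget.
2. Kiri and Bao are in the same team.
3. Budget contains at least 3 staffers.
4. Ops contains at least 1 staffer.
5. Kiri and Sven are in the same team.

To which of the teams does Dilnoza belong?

Dilnoza: Ops

From (1): Zubin ∈ Budget.
Suppose Dilnoza ∉ Ops: no assignment then satisfies all the clues, so Dilnoza ∈ Ops.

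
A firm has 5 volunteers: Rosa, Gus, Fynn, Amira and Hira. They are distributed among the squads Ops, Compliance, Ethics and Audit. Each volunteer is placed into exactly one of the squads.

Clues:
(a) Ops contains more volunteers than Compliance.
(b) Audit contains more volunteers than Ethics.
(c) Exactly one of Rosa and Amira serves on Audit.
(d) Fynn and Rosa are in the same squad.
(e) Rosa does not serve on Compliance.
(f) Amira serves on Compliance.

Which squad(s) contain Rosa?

From (e): Rosa ∉ Compliance.
From (f): Amira ∈ Compliance.
(c) (exactly one): Rosa ∈ Audit.
(d): Fynn matches Rosa: Fynn ∉ Ops.
(d): Fynn matches Rosa: Fynn ∉ Compliance.
(d): Fynn matches Rosa: Fynn ∉ Ethics.
(d): Fynn matches Rosa: Fynn ∈ Audit.

Rosa: Audit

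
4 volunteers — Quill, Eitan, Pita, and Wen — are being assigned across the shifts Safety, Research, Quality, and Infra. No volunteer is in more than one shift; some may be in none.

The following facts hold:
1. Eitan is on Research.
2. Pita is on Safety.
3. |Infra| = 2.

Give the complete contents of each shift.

From (1): Eitan ∈ Research.
From (2): Pita ∈ Safety.
(3): only 2 candidates remain for Infra, so all are in.

Safety = {Pita}; Research = {Eitan}; Quality = {}; Infra = {Quill, Wen}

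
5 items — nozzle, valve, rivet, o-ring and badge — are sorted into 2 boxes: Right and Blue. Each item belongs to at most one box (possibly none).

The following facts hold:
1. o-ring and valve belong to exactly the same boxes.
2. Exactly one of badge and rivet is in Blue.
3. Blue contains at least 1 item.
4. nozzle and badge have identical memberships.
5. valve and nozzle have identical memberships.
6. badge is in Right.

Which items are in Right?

Right = {badge, nozzle, o-ring, valve}

From (6): badge ∈ Right.
(2) (exactly one): rivet ∈ Blue.
(4): nozzle matches badge: nozzle ∈ Right.
(5): valve matches nozzle: valve ∈ Right.
(1): o-ring matches valve: o-ring ∈ Right.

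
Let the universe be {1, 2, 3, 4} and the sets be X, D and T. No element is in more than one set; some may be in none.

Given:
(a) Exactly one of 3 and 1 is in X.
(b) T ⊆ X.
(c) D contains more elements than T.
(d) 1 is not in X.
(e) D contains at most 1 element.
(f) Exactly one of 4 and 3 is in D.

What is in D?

D = {4}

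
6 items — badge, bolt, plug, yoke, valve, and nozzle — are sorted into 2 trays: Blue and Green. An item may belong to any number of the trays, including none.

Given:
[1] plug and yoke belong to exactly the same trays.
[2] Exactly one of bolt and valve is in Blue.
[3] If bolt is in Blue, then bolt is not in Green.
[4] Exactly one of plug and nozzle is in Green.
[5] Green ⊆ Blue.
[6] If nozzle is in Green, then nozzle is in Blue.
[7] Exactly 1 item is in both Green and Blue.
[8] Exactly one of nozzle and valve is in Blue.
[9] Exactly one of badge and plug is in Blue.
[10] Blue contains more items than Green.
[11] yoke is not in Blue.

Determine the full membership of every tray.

Blue = {badge, bolt, nozzle}; Green = {nozzle}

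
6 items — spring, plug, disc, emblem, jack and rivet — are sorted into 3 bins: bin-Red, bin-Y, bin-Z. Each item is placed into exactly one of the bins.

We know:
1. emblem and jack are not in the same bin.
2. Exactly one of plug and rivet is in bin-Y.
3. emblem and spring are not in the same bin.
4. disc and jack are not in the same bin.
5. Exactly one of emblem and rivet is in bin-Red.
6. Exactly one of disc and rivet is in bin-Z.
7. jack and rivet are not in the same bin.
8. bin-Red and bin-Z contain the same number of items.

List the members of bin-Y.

bin-Y = {jack, plug}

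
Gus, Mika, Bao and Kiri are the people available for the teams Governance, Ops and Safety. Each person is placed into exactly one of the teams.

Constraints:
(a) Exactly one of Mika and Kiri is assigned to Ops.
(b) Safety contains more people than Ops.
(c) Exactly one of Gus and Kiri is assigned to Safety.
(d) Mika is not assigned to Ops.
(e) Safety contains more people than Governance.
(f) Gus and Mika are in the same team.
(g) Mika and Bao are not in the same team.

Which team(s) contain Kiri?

Kiri: Ops

From (d): Mika ∉ Ops.
(a) (exactly one): Kiri ∈ Ops.
(c) (exactly one): Gus ∈ Safety.
(f): Mika matches Gus: Mika ∉ Governance.
(f): Mika matches Gus: Mika ∈ Safety.
(g): Bao ∉ Safety.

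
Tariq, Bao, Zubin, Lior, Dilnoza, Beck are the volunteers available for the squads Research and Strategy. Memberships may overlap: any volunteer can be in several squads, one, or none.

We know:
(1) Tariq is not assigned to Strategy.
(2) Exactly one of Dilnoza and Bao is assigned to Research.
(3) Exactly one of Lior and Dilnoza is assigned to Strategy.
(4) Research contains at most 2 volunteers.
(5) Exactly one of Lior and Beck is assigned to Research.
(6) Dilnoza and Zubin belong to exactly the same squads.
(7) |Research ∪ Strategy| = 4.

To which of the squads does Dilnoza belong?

Dilnoza: Strategy

From (1): Tariq ∉ Strategy.
Suppose Dilnoza ∈ Research: no assignment then satisfies all the clues, so Dilnoza ∉ Research.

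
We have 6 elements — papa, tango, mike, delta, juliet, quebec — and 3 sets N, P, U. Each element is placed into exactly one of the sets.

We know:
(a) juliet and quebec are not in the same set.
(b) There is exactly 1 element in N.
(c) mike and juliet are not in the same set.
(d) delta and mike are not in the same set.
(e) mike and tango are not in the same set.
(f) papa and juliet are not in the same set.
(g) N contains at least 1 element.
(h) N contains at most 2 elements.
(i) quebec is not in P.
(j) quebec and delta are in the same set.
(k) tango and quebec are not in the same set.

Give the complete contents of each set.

N = {mike}; P = {juliet, tango}; U = {delta, papa, quebec}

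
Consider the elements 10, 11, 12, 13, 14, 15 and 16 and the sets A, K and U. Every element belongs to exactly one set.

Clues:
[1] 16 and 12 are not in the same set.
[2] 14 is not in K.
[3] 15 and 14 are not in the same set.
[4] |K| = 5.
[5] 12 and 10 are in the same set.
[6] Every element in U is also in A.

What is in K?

K = {10, 11, 12, 13, 15}

From (2): 14 ∉ K.
Suppose 10 ∉ K: no assignment then satisfies all the clues, so 10 ∈ K.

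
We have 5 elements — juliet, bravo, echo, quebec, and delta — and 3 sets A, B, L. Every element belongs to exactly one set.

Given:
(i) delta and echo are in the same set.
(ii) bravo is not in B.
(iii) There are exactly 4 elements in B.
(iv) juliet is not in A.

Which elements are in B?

B = {delta, echo, juliet, quebec}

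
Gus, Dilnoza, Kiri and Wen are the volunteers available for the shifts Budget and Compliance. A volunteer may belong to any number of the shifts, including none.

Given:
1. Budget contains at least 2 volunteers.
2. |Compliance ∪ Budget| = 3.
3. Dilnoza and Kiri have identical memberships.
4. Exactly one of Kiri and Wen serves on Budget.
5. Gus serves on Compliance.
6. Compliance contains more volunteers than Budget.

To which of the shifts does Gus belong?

Gus: Compliance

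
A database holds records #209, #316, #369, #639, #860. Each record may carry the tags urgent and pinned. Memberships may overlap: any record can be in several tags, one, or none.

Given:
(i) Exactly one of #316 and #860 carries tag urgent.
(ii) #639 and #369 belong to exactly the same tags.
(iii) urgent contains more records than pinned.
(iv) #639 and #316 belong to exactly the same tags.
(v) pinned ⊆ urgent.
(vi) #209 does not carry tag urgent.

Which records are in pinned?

pinned = {}

From (vi): #209 ∉ urgent.
(v) contrapositive: #209 ∉ pinned.
Suppose #316 ∈ pinned: no assignment then satisfies all the clues, so #316 ∉ pinned.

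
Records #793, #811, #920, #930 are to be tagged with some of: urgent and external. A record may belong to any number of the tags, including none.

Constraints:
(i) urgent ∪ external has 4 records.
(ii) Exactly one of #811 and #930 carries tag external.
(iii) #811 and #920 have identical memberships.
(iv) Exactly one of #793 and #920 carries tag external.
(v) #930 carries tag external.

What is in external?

external = {#793, #930}

From (v): #930 ∈ external.
(ii) (exactly one): #811 ∉ external.
(iii): #920 matches #811: #920 ∉ external.
(iv) (exactly one): #793 ∈ external.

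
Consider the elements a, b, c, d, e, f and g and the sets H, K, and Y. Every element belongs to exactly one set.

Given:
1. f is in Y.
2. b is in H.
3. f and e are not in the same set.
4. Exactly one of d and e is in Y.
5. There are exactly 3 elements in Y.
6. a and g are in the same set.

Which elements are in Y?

From (1): f ∈ Y.
From (2): b ∈ H.
(3): e ∉ Y.
(4) (exactly one): d ∈ Y.
Suppose a ∈ Y: no assignment then satisfies all the clues, so a ∉ Y.

Y = {c, d, f}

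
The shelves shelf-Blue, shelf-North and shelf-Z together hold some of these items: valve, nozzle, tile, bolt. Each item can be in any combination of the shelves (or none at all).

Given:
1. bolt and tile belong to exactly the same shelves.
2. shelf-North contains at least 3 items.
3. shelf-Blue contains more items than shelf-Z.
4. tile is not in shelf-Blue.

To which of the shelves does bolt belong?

From (4): tile ∉ shelf-Blue.
(1): bolt matches tile: bolt ∉ shelf-Blue.
Suppose bolt ∉ shelf-North: no assignment then satisfies all the clues, so bolt ∈ shelf-North.

bolt: shelf-North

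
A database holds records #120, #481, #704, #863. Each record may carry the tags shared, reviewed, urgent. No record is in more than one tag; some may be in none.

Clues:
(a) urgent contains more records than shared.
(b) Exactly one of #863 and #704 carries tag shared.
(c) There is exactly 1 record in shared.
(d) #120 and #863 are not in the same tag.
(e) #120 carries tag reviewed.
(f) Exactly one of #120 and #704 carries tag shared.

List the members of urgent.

From (e): #120 ∈ reviewed.
(d): #863 ∉ reviewed.
(f) (exactly one): #704 ∈ shared.
(b) (exactly one): #863 ∉ shared.
(c): shared already has 1, so the rest are out.
Suppose #481 ∉ urgent: no assignment then satisfies all the clues, so #481 ∈ urgent.

urgent = {#481, #863}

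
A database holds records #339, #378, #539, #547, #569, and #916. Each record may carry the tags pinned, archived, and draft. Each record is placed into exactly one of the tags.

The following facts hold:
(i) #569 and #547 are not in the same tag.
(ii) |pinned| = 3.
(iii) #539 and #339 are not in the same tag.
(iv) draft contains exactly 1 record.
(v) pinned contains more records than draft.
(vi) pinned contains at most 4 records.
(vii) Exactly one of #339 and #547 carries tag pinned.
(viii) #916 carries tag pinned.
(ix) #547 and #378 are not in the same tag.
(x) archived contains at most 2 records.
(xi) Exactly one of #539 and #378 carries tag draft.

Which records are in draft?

From (viii): #916 ∈ pinned.
Suppose #339 ∈ draft: no assignment then satisfies all the clues, so #339 ∉ draft.

draft = {#378}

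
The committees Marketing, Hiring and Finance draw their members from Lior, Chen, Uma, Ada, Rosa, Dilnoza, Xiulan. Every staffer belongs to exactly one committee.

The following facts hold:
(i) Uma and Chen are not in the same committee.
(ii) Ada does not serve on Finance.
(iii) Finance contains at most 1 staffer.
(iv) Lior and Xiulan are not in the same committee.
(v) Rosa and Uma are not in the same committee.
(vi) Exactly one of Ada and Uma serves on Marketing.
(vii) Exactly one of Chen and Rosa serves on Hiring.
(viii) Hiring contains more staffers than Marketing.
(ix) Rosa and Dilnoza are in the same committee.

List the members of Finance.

Finance = {Chen}

From (ii): Ada ∉ Finance.
Suppose Lior ∈ Finance: no assignment then satisfies all the clues, so Lior ∉ Finance.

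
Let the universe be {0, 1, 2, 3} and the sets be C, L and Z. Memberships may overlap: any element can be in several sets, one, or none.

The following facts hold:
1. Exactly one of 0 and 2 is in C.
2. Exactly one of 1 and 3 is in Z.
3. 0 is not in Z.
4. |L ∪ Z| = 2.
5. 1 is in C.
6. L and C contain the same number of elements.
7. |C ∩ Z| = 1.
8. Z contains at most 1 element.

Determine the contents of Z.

Z = {1}

From (3): 0 ∉ Z.
From (5): 1 ∈ C.
Suppose 1 ∉ Z: no assignment then satisfies all the clues, so 1 ∈ Z.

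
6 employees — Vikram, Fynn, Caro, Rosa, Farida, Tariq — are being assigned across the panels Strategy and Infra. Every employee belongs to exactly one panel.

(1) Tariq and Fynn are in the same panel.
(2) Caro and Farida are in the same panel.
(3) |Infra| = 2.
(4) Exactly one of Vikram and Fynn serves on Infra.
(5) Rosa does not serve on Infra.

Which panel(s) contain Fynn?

From (5): Rosa ∉ Infra.
Only one panel left: Rosa ∈ Strategy.
Suppose Fynn ∈ Strategy: no assignment then satisfies all the clues, so Fynn ∉ Strategy.

Fynn: Infra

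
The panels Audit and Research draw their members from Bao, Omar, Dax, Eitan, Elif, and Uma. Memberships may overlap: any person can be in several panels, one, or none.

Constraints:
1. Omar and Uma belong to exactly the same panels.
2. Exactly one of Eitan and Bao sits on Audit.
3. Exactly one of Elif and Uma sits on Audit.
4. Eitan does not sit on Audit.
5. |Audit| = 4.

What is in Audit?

From (4): Eitan ∉ Audit.
(2) (exactly one): Bao ∈ Audit.
Suppose Omar ∉ Audit: no assignment then satisfies all the clues, so Omar ∈ Audit.

Audit = {Bao, Dax, Omar, Uma}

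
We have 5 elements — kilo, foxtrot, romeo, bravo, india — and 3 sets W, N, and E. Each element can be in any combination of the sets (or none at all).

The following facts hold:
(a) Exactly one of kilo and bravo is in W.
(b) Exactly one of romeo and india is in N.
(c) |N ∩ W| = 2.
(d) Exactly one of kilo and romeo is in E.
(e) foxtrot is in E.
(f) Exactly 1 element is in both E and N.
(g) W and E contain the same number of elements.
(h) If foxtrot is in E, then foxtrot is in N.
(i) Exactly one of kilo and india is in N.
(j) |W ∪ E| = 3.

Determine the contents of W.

W = {bravo, foxtrot}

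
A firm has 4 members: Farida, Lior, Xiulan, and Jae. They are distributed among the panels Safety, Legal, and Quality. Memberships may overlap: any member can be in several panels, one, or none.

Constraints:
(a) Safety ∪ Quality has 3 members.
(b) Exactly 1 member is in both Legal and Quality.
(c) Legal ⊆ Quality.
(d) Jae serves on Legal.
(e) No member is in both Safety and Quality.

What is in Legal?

From (d): Jae ∈ Legal.
(c) with Jae ∈ Legal: Jae ∈ Quality.
(e) (disjoint): Jae ∉ Safety.
Suppose Farida ∈ Legal: no assignment then satisfies all the clues, so Farida ∉ Legal.

Legal = {Jae}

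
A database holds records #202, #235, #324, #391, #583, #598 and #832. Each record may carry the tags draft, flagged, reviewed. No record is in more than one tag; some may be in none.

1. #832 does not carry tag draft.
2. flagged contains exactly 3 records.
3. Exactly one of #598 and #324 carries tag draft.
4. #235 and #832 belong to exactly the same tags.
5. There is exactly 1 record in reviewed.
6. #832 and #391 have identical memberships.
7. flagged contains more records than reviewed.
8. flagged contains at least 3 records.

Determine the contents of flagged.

flagged = {#235, #391, #832}

From (1): #832 ∉ draft.
(4): #235 matches #832: #235 ∉ draft.
(6): #391 matches #832: #391 ∉ draft.
Suppose #202 ∈ flagged: no assignment then satisfies all the clues, so #202 ∉ flagged.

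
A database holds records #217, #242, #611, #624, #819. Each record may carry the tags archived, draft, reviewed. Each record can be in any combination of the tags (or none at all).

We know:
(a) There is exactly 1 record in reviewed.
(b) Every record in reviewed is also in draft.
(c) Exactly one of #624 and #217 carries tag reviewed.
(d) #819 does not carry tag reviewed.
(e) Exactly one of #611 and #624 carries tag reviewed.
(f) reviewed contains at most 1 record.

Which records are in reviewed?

reviewed = {#624}

From (d): #819 ∉ reviewed.
Suppose #217 ∈ reviewed: no assignment then satisfies all the clues, so #217 ∉ reviewed.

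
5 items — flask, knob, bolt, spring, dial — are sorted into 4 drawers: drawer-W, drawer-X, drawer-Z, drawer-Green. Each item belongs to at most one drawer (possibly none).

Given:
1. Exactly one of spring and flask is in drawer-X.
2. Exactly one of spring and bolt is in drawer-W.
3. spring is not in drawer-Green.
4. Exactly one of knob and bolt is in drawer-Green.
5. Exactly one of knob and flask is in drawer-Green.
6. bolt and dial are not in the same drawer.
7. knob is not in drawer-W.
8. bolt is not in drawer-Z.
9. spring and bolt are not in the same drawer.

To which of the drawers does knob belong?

knob: drawer-Green

From (3): spring ∉ drawer-Green.
From (7): knob ∉ drawer-W.
From (8): bolt ∉ drawer-Z.
Suppose knob ∈ drawer-X: no assignment then satisfies all the clues, so knob ∉ drawer-X.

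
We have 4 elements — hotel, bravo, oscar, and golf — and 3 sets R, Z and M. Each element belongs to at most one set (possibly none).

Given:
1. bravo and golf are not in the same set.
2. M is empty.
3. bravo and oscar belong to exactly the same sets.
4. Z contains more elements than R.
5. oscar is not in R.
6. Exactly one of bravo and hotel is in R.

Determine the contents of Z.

Z = {bravo, oscar}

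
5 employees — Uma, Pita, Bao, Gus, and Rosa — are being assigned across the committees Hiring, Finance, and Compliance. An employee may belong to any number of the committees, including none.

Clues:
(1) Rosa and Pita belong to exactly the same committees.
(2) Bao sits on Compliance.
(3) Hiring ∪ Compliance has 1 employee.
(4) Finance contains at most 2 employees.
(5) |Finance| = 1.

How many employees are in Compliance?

1

From (2): Bao ∈ Compliance.
Suppose Uma ∈ Hiring: no assignment then satisfies all the clues, so Uma ∉ Hiring.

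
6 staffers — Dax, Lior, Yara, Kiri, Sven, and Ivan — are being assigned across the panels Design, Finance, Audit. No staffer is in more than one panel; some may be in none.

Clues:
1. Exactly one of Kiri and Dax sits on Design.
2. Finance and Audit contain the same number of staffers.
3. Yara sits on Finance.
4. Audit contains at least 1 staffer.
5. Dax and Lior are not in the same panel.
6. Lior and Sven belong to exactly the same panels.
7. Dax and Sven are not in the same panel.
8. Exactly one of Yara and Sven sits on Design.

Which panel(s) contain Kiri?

Kiri: Design

From (3): Yara ∈ Finance.
(8) (exactly one): Sven ∈ Design.
(6): Lior matches Sven: Lior ∈ Design.
(7): Dax ∉ Design.
(1) (exactly one): Kiri ∈ Design.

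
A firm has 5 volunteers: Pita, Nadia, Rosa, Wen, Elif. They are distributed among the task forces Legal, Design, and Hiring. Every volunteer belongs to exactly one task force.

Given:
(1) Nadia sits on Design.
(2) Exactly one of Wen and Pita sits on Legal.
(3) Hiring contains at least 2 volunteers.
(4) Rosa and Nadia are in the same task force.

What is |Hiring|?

2

From (1): Nadia ∈ Design.
(4): Rosa matches Nadia: Rosa ∉ Legal.
(4): Rosa matches Nadia: Rosa ∈ Design.
Suppose Pita ∈ Design: no assignment then satisfies all the clues, so Pita ∉ Design.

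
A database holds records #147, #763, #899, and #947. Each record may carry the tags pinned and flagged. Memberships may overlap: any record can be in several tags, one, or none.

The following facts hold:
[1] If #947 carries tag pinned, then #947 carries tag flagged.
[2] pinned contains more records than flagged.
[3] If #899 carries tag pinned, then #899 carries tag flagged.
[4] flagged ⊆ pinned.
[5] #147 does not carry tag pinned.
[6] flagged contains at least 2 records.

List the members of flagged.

From (5): #147 ∉ pinned.
(4) contrapositive: #147 ∉ flagged.
Suppose #763 ∈ flagged: no assignment then satisfies all the clues, so #763 ∉ flagged.

flagged = {#899, #947}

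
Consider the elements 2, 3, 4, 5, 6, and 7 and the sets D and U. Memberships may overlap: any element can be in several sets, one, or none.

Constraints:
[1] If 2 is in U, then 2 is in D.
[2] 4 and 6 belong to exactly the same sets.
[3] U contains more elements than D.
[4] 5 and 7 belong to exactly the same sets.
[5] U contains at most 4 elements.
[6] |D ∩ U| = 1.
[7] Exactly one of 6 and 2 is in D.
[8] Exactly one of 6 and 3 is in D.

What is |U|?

3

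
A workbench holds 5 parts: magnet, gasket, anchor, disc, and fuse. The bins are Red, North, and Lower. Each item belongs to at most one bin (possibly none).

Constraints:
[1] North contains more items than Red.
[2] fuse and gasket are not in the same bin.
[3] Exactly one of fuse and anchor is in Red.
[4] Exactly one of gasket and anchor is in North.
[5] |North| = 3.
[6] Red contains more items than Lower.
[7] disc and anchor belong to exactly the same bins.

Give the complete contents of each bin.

Red = {fuse}; North = {anchor, disc, magnet}; Lower = {}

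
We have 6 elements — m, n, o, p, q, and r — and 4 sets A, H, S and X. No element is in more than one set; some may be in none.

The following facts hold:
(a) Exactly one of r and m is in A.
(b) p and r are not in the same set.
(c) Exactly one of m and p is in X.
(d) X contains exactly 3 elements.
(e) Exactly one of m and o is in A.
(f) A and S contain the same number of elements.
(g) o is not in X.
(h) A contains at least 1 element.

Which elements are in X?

X = {n, p, q}

From (g): o ∉ X.
Suppose m ∈ X: no assignment then satisfies all the clues, so m ∉ X.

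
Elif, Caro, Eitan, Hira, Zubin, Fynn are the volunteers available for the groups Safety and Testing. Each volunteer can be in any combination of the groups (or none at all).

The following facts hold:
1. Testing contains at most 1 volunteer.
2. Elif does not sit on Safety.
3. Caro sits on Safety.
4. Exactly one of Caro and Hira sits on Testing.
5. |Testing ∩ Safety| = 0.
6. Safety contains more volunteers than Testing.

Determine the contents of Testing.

Testing = {Hira}

From (2): Elif ∉ Safety.
From (3): Caro ∈ Safety.
Suppose Elif ∈ Testing: no assignment then satisfies all the clues, so Elif ∉ Testing.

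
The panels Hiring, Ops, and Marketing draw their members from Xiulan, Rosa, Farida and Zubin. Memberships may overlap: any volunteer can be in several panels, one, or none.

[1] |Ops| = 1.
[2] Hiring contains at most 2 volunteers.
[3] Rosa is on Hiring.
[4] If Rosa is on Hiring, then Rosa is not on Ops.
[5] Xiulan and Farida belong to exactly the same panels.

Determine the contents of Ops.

Ops = {Zubin}

From (3): Rosa ∈ Hiring.
(4): Rosa ∉ Ops.
Suppose Xiulan ∈ Ops: no assignment then satisfies all the clues, so Xiulan ∉ Ops.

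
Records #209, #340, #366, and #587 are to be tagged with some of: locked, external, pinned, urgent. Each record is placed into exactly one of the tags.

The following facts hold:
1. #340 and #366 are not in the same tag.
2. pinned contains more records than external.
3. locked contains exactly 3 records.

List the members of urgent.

urgent = {}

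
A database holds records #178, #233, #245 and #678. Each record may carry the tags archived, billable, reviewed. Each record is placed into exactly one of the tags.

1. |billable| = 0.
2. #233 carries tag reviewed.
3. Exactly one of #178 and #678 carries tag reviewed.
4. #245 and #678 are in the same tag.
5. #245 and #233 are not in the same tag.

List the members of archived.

archived = {#245, #678}

From (2): #233 ∈ reviewed.
(1): billable already has 0, so the rest are out.
(5): #245 ∉ reviewed.
Only one tag left: #245 ∈ archived.
(4): #678 matches #245: #678 ∈ archived.
(3) (exactly one): #178 ∈ reviewed.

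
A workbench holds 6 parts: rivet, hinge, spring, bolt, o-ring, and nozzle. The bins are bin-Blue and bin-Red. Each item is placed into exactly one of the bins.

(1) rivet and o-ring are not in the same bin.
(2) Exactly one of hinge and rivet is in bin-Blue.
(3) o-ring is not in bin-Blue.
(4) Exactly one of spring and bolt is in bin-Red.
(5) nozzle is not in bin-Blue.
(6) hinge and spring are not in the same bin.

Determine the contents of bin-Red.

From (3): o-ring ∉ bin-Blue.
From (5): nozzle ∉ bin-Blue.
Only one bin left: o-ring ∈ bin-Red.
Only one bin left: nozzle ∈ bin-Red.
(1): rivet ∉ bin-Red.
Only one bin left: rivet ∈ bin-Blue.
(2) (exactly one): hinge ∉ bin-Blue.
Only one bin left: hinge ∈ bin-Red.
(6): spring ∉ bin-Red.
Only one bin left: spring ∈ bin-Blue.
(4) (exactly one): bolt ∈ bin-Red.

bin-Red = {bolt, hinge, nozzle, o-ring}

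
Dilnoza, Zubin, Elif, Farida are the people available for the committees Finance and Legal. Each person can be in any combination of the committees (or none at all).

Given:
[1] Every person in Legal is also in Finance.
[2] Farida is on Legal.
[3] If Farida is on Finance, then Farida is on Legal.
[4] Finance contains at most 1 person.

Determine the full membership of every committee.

Finance = {Farida}; Legal = {Farida}

From (2): Farida ∈ Legal.
(1) with Farida ∈ Legal: Farida ∈ Finance.
(4): Finance already has 1, so the rest are out.
(1) contrapositive: Dilnoza ∉ Legal.
(1) contrapositive: Zubin ∉ Legal.
(1) contrapositive: Elif ∉ Legal.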